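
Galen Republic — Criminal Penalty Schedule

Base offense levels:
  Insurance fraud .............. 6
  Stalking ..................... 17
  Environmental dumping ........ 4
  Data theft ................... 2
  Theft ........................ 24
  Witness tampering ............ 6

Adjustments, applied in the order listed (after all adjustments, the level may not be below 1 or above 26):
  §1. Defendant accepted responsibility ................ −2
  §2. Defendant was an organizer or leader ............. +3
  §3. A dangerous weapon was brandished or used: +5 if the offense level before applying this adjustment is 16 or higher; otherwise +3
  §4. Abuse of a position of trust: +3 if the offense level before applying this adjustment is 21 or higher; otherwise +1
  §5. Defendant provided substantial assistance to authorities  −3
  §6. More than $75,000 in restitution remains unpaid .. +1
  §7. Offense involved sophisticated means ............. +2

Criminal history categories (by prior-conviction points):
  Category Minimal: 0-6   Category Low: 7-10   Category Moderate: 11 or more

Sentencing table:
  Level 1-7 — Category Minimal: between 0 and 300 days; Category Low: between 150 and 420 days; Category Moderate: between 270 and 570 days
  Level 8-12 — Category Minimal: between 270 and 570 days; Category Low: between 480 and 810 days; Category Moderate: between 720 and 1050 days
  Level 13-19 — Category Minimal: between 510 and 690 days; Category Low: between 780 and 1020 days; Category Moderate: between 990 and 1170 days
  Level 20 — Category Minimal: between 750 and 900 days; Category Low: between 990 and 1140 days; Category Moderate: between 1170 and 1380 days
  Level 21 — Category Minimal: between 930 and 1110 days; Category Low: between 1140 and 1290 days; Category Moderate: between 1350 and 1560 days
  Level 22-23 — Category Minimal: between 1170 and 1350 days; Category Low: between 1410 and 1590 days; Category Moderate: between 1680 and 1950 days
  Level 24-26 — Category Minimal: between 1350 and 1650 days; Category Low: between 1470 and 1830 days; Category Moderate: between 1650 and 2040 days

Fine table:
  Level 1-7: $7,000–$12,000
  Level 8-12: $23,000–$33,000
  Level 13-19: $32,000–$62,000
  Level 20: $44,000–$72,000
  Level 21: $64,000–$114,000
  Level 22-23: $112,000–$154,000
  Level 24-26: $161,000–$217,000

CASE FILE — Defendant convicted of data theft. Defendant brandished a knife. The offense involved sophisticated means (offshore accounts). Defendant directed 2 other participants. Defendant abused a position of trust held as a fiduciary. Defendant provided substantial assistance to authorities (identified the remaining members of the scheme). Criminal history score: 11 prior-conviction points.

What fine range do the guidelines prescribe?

$23,000–$33,000

Base offense level for data theft: 2.
§1 does not apply.
§2 applies: 2 + 3 = 5.
§3 applies (level before this adjustment is 5 < 16, so +3): 5 + 3 = 8.
§4 applies (level before this adjustment is 8 < 21, so +1): 8 + 1 = 9.
§5 applies: 9 − 3 = 6.
§7 applies: 6 + 2 = 8.
Final offense level: 8.
Level 8 falls in the 8-12 band.
Fine table: Level 8-12 → $23,000–$33,000.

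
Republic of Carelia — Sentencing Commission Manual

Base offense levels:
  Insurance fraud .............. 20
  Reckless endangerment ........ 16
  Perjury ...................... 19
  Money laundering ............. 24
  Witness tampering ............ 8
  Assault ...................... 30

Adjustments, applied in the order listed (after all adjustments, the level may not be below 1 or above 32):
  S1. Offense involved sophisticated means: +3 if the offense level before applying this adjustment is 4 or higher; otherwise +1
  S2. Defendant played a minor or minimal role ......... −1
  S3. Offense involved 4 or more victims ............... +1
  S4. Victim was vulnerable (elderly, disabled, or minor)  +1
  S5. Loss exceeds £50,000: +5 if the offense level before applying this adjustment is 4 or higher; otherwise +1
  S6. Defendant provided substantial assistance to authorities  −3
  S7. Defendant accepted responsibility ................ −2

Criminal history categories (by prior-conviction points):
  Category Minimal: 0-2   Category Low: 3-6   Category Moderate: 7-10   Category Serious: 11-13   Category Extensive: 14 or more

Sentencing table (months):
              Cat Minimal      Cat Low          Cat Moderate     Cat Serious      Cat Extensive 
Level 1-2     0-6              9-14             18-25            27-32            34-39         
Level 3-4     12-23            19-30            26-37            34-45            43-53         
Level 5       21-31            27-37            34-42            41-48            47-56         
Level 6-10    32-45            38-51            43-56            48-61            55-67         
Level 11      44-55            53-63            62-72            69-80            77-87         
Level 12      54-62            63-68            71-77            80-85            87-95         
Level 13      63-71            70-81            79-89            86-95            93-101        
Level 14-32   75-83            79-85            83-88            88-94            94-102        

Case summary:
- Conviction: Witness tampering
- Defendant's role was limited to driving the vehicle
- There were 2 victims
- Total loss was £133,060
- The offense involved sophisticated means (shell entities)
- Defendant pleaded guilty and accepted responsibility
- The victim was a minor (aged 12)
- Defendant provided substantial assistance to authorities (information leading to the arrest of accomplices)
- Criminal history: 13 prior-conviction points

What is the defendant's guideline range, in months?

69-80 months

Base offense level for witness tampering: 8.
S1 applies (level before this adjustment is 8 ≥ 4, so +3): 8 + 3 = 11.
S2 applies: 11 − 1 = 10.
S4 applies: 10 + 1 = 11.
S5 applies (level before this adjustment is 11 ≥ 4, so +5): 11 + 5 = 16.
S6 applies: 16 − 3 = 13.
S7 applies: 13 − 2 = 11.
Final offense level: 11.
Criminal history: 13 prior points → Category Serious (11-13).
Level 11 falls in the 11 band.
Grid: Level 11 × Category Serious = 69-80 months.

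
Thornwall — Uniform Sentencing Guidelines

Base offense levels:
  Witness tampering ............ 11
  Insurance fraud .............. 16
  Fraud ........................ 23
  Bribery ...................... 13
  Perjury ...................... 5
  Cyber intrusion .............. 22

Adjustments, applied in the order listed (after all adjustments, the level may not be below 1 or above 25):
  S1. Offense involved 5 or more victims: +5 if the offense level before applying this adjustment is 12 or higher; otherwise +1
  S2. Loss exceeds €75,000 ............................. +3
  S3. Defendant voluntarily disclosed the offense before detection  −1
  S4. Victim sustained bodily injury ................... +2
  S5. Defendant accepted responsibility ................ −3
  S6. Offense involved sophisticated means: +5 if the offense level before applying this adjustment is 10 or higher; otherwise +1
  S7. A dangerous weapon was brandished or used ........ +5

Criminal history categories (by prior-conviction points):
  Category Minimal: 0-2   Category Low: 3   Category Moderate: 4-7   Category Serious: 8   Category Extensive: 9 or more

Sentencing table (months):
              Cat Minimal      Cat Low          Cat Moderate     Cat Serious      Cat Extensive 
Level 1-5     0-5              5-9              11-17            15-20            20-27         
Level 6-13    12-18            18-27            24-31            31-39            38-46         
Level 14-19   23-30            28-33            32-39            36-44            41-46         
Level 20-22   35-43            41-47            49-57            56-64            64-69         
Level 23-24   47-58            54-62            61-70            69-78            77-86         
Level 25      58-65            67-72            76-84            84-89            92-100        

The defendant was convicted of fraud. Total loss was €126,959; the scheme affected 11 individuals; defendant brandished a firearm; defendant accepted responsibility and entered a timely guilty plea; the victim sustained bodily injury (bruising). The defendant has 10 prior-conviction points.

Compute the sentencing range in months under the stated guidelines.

92-100 months

Base offense level for fraud: 23.
S1 applies (level before this adjustment is 23 ≥ 12, so +5): 23 + 5 = 28.
S2 applies: 28 + 3 = 31.
S3 does not apply.
S4 applies: 31 + 2 = 33.
S5 applies: 33 − 3 = 30.
S7 applies: 30 + 5 = 35.
Level 35 exceeds the maximum of 25; capped at 25.
Final offense level: 25.
Criminal history: 10 prior points → Category Extensive (9+).
Level 25 falls in the 25 band.
Grid: Level 25 × Category Extensive = 92-100 months.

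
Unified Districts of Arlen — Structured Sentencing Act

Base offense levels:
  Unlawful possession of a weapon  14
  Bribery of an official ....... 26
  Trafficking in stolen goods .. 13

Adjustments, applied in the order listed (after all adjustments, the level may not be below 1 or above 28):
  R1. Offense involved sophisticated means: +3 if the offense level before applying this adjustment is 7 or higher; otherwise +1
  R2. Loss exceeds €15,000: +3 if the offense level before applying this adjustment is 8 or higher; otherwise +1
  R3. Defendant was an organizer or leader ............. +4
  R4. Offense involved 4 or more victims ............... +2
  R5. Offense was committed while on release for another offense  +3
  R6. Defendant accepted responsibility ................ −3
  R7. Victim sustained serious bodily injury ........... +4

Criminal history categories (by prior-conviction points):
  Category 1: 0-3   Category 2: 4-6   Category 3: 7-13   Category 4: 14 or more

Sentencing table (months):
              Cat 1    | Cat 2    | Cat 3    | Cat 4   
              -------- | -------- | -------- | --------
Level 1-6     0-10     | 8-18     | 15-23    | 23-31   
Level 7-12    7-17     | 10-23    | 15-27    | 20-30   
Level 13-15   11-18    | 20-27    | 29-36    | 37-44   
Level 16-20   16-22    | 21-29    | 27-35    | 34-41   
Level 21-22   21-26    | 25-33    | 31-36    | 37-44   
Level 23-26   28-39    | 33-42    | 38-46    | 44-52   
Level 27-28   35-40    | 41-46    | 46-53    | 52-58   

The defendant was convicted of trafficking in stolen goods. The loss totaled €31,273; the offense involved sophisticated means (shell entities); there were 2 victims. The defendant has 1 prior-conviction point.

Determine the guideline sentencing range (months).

Base offense level for trafficking in stolen goods: 13.
R1 applies (level before this adjustment is 13 ≥ 7, so +3): 13 + 3 = 16.
R2 applies (level before this adjustment is 16 ≥ 8, so +3): 16 + 3 = 19.
R4 does not apply.
R7 does not apply.
Final offense level: 19.
Criminal history: 1 prior point → Category 1 (0-3).
Level 19 falls in the 16-20 band.
Grid: Level 16-20 × Category 1 = 16-22 months.

16-22 months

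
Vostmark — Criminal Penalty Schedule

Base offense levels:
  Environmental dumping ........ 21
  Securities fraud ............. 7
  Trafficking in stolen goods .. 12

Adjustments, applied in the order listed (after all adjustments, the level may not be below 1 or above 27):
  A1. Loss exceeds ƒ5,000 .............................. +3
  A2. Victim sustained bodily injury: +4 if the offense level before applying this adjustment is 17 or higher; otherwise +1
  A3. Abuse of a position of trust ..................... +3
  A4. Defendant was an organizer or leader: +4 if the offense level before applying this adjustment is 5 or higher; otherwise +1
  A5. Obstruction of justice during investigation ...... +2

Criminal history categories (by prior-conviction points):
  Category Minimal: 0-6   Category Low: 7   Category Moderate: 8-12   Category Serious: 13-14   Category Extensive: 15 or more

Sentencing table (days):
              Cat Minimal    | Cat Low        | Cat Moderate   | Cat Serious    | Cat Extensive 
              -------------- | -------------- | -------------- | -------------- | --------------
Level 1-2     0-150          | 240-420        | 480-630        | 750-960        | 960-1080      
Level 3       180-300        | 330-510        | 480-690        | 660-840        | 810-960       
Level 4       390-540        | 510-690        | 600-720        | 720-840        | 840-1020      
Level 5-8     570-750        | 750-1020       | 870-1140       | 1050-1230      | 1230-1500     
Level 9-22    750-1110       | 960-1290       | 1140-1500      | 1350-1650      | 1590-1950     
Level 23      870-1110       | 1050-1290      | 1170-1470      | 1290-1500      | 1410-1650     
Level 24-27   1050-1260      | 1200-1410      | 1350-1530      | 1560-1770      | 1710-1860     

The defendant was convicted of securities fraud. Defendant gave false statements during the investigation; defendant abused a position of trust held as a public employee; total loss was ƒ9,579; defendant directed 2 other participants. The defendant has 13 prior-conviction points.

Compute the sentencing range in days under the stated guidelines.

1350-1650 days

Base offense level for securities fraud: 7.
A1 applies: 7 + 3 = 10.
A3 applies: 10 + 3 = 13.
A4 applies (level before this adjustment is 13 ≥ 5, so +4): 13 + 4 = 17.
A5 applies: 17 + 2 = 19.
Final offense level: 19.
Criminal history: 13 prior points → Category Serious (13-14).
Level 19 falls in the 9-22 band.
Grid: Level 9-22 × Category Serious = 1350-1650 days.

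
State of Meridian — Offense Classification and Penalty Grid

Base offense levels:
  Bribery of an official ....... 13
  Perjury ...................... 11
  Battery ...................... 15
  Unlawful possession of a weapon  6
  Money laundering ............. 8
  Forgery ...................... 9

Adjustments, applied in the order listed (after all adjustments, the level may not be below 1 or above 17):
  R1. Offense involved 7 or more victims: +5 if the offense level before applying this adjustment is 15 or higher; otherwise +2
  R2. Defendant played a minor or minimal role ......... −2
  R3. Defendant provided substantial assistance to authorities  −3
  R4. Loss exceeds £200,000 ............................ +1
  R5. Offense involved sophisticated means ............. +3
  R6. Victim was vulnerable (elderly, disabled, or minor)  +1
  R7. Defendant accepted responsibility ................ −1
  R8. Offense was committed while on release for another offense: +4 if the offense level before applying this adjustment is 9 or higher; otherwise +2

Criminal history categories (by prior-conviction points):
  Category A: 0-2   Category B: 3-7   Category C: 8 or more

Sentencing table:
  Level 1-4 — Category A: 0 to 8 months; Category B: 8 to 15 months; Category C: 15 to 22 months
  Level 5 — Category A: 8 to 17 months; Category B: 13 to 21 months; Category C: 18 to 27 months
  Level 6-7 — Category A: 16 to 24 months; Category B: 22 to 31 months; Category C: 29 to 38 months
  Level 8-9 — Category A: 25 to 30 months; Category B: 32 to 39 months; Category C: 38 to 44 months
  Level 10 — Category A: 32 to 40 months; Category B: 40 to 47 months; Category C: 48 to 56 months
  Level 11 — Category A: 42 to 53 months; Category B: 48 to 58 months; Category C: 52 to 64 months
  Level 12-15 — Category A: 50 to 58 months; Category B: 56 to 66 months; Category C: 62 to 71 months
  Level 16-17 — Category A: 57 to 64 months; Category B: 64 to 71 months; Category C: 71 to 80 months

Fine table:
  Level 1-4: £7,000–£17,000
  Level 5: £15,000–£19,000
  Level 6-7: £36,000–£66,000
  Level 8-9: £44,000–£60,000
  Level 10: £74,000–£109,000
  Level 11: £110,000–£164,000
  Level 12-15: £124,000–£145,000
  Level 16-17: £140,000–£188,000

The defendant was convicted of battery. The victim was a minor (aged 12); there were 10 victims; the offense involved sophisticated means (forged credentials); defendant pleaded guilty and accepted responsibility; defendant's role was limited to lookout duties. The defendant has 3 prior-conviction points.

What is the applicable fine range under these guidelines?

£140,000–£188,000

Base offense level for battery: 15.
R1 applies (level before this adjustment is 15 ≥ 15, so +5): 15 + 5 = 20.
R2 applies: 20 − 2 = 18.
R3 does not apply.
R5 applies: 18 + 3 = 21.
R6 applies: 21 + 1 = 22.
R7 applies: 22 − 1 = 21.
Level 21 exceeds the maximum of 17; capped at 17.
Final offense level: 17.
Level 17 falls in the 16-17 band.
Fine table: Level 16-17 → £140,000–£188,000.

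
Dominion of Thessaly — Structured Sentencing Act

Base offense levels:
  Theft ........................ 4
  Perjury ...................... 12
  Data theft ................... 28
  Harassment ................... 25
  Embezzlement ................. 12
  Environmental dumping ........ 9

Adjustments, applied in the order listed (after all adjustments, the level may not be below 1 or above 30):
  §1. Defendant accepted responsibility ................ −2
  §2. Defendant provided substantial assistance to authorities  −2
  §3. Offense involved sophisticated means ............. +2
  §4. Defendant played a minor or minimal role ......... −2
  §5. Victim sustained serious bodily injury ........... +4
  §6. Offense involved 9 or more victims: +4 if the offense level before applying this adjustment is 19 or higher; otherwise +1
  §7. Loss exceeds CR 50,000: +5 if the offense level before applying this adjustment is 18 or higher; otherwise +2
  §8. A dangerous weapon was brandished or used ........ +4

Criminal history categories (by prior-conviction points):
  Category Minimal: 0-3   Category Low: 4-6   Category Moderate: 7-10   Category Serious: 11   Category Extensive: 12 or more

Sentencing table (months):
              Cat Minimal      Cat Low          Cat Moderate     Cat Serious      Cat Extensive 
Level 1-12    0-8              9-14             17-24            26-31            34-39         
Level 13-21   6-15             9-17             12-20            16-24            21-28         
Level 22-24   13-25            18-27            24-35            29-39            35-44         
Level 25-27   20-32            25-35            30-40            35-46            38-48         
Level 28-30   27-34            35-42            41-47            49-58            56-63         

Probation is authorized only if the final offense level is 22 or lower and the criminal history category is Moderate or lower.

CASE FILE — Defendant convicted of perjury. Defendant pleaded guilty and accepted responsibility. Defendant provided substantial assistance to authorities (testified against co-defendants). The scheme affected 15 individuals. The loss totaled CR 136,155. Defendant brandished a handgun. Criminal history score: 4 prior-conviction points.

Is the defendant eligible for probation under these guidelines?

Base offense level for perjury: 12.
§1 applies: 12 − 2 = 10.
§2 applies: 10 − 2 = 8.
§6 applies (level before this adjustment is 8 < 19, so +1): 8 + 1 = 9.
§7 applies (level before this adjustment is 9 < 18, so +2): 9 + 2 = 11.
§8 applies: 11 + 4 = 15.
Final offense level: 15.
Criminal history: 4 prior points → Category Low (4-6).
Level 15 falls in the 13-21 band.
Grid: Level 13-21 × Category Low = 9-17 months.
Probation check: level 15 ≤ 22 and category Low ≤ Moderate → eligible.

Yes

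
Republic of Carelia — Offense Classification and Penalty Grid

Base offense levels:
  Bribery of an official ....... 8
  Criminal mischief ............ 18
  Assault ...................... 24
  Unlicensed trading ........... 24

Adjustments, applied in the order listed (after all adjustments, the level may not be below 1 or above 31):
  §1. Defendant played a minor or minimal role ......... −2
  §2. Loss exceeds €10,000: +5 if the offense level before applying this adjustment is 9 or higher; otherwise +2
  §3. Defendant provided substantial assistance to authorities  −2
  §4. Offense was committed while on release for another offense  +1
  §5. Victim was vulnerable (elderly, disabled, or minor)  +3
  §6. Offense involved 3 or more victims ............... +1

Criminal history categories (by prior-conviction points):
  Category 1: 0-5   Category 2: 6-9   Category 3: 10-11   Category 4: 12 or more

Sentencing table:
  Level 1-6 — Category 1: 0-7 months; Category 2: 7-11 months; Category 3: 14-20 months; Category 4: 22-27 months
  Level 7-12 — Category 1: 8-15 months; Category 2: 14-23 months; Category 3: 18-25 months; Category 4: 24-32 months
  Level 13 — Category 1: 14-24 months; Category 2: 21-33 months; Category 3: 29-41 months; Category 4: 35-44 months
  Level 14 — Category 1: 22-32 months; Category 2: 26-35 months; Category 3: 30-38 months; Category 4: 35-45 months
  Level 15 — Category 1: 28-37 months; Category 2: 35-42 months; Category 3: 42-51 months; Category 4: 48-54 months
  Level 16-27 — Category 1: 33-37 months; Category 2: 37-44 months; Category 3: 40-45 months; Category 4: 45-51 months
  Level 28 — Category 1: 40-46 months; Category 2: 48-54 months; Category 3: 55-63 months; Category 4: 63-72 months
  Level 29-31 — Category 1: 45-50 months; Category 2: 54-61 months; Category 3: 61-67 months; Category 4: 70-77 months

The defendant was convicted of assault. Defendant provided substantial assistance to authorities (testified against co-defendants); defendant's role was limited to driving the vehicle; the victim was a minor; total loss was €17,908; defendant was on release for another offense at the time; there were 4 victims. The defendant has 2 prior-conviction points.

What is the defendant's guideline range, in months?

45-50 months

Base offense level for assault: 24.
§1 applies: 24 − 2 = 22.
§2 applies (level before this adjustment is 22 ≥ 9, so +5): 22 + 5 = 27.
§3 applies: 27 − 2 = 25.
§4 applies: 25 + 1 = 26.
§5 applies: 26 + 3 = 29.
§6 applies: 29 + 1 = 30.
Final offense level: 30.
Criminal history: 2 prior points → Category 1 (0-5).
Level 30 falls in the 29-31 band.
Grid: Level 29-31 × Category 1 = 45-50 months.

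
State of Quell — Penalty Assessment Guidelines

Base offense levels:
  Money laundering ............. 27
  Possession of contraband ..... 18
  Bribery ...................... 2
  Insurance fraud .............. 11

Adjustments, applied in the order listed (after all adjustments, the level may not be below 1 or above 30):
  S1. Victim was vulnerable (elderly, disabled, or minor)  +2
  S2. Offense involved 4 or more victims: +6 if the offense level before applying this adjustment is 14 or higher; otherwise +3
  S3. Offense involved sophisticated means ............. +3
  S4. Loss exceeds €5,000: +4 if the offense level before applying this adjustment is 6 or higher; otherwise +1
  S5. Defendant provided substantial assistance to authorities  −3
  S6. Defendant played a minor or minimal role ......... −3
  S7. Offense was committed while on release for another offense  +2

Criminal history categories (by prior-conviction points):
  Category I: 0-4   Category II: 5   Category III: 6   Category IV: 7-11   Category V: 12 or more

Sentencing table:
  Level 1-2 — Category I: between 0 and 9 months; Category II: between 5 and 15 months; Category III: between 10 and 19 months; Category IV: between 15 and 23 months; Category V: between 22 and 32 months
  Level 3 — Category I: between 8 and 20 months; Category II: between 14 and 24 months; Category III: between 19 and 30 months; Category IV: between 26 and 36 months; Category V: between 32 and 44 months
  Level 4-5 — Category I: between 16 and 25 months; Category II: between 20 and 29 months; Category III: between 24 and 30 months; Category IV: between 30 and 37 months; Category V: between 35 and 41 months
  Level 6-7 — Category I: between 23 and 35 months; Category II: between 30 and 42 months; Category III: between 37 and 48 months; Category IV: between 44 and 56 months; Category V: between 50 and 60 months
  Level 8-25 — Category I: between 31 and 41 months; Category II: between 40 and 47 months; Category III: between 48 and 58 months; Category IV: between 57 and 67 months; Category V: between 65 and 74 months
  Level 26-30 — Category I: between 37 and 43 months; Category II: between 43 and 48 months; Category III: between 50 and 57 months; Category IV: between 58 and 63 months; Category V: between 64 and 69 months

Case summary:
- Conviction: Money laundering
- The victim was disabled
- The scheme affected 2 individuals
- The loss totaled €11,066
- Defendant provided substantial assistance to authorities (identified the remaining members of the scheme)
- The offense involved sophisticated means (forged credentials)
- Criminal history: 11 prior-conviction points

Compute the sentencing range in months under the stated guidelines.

Base offense level for money laundering: 27.
S1 applies: 27 + 2 = 29.
S2 does not apply.
S3 applies: 29 + 3 = 32.
S4 applies (level before this adjustment is 32 ≥ 6, so +4): 32 + 4 = 36.
S5 applies: 36 − 3 = 33.
S6 does not apply.
Level 33 exceeds the maximum of 30; capped at 30.
Final offense level: 30.
Criminal history: 11 prior points → Category IV (7-11).
Level 30 falls in the 26-30 band.
Grid: Level 26-30 × Category IV = 58-63 months.

58-63 months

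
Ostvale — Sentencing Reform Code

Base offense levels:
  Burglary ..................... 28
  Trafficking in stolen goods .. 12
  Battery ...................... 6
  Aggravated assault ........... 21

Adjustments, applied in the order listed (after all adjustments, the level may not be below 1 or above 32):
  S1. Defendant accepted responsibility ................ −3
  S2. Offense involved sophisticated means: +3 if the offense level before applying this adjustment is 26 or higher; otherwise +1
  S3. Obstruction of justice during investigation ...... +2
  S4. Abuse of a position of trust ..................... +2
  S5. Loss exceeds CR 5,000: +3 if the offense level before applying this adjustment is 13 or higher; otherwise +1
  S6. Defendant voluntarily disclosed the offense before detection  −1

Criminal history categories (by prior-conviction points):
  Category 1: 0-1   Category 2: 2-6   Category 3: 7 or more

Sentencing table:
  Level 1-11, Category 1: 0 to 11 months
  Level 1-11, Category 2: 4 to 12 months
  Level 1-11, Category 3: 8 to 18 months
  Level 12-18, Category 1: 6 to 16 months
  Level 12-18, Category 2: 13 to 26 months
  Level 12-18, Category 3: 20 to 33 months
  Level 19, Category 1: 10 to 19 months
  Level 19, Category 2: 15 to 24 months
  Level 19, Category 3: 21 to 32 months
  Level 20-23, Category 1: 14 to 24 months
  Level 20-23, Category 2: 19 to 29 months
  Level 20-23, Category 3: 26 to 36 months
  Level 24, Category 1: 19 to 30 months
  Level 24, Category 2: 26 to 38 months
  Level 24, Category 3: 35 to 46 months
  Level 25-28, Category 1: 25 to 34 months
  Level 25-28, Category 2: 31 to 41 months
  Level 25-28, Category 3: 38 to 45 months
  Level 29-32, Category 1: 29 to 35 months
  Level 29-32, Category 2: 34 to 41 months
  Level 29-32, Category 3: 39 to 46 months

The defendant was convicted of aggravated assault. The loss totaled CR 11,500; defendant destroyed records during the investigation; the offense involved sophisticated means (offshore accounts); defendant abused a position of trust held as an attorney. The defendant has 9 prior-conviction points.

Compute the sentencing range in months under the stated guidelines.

Base offense level for aggravated assault: 21.
S1 does not apply.
S2 applies (level before this adjustment is 21 < 26, so +1): 21 + 1 = 22.
S3 applies: 22 + 2 = 24.
S4 applies: 24 + 2 = 26.
S5 applies (level before this adjustment is 26 ≥ 13, so +3): 26 + 3 = 29.
Final offense level: 29.
Criminal history: 9 prior points → Category 3 (7+).
Level 29 falls in the 29-32 band.
Grid: Level 29-32 × Category 3 = 39-46 months.

39-46 months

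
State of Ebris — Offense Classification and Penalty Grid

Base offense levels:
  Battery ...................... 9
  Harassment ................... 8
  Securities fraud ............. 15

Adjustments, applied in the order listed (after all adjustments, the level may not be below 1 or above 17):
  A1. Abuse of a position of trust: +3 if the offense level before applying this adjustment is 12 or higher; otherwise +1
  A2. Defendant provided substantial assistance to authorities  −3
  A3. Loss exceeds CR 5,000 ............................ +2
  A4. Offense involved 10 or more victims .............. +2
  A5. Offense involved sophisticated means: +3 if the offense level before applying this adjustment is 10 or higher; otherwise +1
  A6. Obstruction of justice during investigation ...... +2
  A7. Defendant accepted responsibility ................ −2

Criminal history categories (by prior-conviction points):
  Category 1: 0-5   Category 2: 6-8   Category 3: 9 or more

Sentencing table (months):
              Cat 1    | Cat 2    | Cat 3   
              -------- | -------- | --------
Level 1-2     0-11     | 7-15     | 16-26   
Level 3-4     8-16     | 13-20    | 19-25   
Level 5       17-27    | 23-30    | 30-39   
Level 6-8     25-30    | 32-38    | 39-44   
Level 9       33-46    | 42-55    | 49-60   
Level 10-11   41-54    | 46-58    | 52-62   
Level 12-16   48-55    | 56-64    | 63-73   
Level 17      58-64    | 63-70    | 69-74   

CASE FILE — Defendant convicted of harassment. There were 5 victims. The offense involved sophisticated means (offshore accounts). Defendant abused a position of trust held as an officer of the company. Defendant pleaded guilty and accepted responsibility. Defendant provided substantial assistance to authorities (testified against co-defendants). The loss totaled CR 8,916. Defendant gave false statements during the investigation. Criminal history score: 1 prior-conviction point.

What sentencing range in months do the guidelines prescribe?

33-46 months

Base offense level for harassment: 8.
A1 applies (level before this adjustment is 8 < 12, so +1): 8 + 1 = 9.
A2 applies: 9 − 3 = 6.
A3 applies: 6 + 2 = 8.
A4 does not apply.
A5 applies (level before this adjustment is 8 < 10, so +1): 8 + 1 = 9.
A6 applies: 9 + 2 = 11.
A7 applies: 11 − 2 = 9.
Final offense level: 9.
Criminal history: 1 prior point → Category 1 (0-5).
Level 9 falls in the 9 band.
Grid: Level 9 × Category 1 = 33-46 months.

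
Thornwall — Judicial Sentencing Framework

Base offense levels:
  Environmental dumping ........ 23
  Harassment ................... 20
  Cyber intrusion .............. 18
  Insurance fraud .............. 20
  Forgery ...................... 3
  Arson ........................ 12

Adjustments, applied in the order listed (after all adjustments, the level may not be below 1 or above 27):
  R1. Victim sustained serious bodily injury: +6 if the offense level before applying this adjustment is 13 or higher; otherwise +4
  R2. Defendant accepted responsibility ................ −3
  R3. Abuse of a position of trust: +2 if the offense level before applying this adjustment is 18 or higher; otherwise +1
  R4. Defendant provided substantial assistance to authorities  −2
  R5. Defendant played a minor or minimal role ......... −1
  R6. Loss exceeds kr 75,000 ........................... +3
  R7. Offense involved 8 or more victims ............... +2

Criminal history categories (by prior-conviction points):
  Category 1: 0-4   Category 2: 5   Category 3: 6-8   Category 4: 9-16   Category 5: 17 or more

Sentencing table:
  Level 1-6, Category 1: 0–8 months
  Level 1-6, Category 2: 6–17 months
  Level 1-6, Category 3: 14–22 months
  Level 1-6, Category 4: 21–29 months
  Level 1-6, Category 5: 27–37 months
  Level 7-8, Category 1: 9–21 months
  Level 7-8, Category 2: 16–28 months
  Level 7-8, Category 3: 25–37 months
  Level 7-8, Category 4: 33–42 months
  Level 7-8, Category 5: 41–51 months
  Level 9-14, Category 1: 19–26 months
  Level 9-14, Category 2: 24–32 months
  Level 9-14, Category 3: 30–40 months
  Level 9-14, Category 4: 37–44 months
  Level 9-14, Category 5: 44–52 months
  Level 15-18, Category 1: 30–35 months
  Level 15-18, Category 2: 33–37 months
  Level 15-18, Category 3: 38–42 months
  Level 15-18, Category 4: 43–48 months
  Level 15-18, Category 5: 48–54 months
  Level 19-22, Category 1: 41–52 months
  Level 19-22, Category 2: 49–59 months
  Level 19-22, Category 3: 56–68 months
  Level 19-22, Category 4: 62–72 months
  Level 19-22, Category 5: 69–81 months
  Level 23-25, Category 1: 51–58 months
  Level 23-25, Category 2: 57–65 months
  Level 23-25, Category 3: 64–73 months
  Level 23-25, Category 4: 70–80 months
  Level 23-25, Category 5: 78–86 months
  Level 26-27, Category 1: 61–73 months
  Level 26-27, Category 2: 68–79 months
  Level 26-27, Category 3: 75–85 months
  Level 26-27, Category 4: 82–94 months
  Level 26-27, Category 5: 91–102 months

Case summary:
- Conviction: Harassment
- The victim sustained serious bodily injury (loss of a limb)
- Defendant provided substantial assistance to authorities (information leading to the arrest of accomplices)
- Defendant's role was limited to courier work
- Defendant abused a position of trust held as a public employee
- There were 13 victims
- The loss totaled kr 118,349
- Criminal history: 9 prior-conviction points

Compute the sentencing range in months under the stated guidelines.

82-94 months

Base offense level for harassment: 20.
R1 applies (level before this adjustment is 20 ≥ 13, so +6): 20 + 6 = 26.
R3 applies (level before this adjustment is 26 ≥ 18, so +2): 26 + 2 = 28.
R4 applies: 28 − 2 = 26.
R5 applies: 26 − 1 = 25.
R6 applies: 25 + 3 = 28.
R7 applies: 28 + 2 = 30.
Level 30 exceeds the maximum of 27; capped at 27.
Final offense level: 27.
Criminal history: 9 prior points → Category 4 (9-16).
Level 27 falls in the 26-27 band.
Grid: Level 26-27 × Category 4 = 82-94 months.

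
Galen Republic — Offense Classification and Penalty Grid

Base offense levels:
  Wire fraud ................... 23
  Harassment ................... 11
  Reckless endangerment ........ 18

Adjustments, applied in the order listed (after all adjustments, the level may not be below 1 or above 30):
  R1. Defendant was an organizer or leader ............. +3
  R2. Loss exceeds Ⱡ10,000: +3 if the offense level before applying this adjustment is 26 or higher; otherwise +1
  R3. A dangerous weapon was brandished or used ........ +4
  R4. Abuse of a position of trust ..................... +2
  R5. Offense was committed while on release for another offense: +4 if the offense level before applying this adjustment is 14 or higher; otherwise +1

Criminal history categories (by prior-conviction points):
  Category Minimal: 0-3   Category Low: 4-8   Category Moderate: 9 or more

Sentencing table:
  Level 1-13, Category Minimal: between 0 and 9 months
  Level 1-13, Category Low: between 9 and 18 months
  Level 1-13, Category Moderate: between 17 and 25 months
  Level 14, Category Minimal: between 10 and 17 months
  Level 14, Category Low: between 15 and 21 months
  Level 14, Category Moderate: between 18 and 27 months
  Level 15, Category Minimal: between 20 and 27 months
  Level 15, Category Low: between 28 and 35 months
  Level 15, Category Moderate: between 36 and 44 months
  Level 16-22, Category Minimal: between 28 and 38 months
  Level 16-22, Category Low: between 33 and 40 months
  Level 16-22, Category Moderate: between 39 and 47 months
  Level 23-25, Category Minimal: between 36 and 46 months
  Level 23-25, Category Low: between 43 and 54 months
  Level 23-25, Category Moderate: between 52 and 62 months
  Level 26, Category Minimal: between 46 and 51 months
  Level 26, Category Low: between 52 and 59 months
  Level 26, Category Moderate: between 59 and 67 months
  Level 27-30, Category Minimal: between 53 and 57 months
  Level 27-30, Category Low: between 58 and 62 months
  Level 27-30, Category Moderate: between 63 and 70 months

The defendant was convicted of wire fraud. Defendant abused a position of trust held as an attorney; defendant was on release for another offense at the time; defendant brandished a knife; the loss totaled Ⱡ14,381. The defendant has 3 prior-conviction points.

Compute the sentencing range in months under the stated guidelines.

Base offense level for wire fraud: 23.
R2 applies (level before this adjustment is 23 < 26, so +1): 23 + 1 = 24.
R3 applies: 24 + 4 = 28.
R4 applies: 28 + 2 = 30.
R5 applies (level before this adjustment is 30 ≥ 14, so +4): 30 + 4 = 34.
Level 34 exceeds the maximum of 30; capped at 30.
Final offense level: 30.
Criminal history: 3 prior points → Category Minimal (0-3).
Level 30 falls in the 27-30 band.
Grid: Level 27-30 × Category Minimal = 53-57 months.

53-57 months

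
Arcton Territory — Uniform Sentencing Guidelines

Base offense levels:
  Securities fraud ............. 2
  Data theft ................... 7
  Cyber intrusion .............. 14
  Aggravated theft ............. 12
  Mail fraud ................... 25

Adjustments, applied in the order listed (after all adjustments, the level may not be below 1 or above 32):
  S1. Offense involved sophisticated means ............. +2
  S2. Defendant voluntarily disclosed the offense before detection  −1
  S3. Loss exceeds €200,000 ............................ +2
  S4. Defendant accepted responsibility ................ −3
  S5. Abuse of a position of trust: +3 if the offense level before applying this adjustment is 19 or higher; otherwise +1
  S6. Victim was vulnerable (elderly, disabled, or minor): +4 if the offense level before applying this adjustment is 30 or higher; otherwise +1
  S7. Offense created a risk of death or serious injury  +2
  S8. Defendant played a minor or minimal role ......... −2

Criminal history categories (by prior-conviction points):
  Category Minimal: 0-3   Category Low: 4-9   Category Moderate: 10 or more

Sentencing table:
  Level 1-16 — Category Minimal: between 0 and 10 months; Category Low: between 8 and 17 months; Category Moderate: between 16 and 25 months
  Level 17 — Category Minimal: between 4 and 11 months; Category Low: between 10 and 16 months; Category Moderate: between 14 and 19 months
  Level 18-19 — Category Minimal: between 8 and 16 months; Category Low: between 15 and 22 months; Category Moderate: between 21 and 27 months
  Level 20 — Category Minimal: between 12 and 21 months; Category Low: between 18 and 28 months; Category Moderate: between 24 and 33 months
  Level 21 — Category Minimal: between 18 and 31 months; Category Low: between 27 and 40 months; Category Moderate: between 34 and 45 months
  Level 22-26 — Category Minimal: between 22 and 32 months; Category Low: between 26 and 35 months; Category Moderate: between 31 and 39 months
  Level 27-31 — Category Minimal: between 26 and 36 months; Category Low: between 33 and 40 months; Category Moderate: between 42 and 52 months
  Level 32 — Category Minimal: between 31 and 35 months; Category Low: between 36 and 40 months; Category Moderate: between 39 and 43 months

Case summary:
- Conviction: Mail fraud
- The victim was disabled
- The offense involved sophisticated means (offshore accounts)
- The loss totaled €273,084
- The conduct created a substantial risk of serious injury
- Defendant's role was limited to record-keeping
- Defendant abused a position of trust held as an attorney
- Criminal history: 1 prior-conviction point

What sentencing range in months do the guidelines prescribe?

31-35 months

Base offense level for mail fraud: 25.
S1 applies: 25 + 2 = 27.
S2 does not apply.
S3 applies: 27 + 2 = 29.
S5 applies (level before this adjustment is 29 ≥ 19, so +3): 29 + 3 = 32.
S6 applies (level before this adjustment is 32 ≥ 30, so +4): 32 + 4 = 36.
S7 applies: 36 + 2 = 38.
S8 applies: 38 − 2 = 36.
Level 36 exceeds the maximum of 32; capped at 32.
Final offense level: 32.
Criminal history: 1 prior point → Category Minimal (0-3).
Level 32 falls in the 32 band.
Grid: Level 32 × Category Minimal = 31-35 months.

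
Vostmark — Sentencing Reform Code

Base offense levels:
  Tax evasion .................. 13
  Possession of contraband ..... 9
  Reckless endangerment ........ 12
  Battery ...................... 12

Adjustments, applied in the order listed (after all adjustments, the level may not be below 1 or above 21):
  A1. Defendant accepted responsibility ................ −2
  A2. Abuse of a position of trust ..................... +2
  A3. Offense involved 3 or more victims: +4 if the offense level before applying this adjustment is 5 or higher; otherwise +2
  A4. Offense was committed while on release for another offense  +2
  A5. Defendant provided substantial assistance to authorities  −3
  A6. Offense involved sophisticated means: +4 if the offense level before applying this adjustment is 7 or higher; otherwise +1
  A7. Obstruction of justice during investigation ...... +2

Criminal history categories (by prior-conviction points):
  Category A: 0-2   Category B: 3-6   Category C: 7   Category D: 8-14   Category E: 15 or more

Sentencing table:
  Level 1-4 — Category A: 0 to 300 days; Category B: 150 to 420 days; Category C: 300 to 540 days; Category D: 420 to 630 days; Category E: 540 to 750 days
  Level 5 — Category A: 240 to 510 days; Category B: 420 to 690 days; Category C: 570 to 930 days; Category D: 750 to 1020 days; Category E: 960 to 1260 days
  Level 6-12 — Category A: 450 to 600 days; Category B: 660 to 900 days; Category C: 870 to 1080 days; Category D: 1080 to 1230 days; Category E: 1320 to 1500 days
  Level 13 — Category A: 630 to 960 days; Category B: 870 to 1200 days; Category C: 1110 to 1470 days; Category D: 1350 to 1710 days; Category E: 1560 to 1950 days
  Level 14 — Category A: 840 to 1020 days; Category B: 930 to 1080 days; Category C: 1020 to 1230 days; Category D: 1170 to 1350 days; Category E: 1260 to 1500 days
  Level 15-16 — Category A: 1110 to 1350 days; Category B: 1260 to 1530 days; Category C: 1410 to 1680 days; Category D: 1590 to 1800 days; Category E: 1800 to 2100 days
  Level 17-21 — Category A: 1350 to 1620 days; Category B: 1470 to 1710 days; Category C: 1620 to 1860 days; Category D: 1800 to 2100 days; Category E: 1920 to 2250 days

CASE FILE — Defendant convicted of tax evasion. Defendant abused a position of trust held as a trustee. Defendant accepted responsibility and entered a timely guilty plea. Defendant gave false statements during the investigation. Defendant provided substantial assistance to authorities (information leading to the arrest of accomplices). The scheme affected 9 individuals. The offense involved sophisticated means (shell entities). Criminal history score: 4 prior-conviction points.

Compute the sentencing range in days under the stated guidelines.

Base offense level for tax evasion: 13.
A1 applies: 13 − 2 = 11.
A2 applies: 11 + 2 = 13.
A3 applies (level before this adjustment is 13 ≥ 5, so +4): 13 + 4 = 17.
A5 applies: 17 − 3 = 14.
A6 applies (level before this adjustment is 14 ≥ 7, so +4): 14 + 4 = 18.
A7 applies: 18 + 2 = 20.
Final offense level: 20.
Criminal history: 4 prior points → Category B (3-6).
Level 20 falls in the 17-21 band.
Grid: Level 17-21 × Category B = 1470-1710 days.

1470-1710 days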